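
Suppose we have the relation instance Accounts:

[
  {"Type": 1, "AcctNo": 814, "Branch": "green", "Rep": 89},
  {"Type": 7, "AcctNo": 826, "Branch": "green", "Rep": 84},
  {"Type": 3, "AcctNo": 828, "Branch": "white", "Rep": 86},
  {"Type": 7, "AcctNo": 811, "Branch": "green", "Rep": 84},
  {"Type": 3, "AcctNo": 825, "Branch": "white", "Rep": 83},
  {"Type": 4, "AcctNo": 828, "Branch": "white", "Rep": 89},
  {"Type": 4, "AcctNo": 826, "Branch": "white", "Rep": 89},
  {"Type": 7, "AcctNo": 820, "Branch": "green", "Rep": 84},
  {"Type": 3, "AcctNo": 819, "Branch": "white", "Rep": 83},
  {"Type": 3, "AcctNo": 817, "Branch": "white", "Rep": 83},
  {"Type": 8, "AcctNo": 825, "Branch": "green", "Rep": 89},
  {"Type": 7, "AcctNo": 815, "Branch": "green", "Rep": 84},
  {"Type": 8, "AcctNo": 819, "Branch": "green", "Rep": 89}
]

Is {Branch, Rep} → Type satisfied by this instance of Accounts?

(Branch=green, Rep=89): 3 rows → Type takes values {1, 8} — violation
(Branch=green, Rep=84): 4 rows → Type = 7, 7, 7, 7 ✓
(Branch=white, Rep=86): 1 row → Type = 3 ✓
(Branch=white, Rep=83): 3 rows → Type = 3, 3, 3 ✓
(Branch=white, Rep=89): 2 rows → Type = 4, 4 ✓
Two rows agree on {Branch, Rep} but differ on Type, so {Branch, Rep} → Type does not hold.

No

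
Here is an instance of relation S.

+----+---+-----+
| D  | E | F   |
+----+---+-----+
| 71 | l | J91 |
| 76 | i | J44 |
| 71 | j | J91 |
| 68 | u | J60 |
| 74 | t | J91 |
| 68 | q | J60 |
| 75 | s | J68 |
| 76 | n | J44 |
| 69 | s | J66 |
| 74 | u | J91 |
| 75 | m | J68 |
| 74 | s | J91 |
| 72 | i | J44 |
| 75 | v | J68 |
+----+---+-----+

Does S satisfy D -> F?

Yes

D=71: 2 rows → F = J91, J91 ✓
D=76: 2 rows → F = J44, J44 ✓
D=68: 2 rows → F = J60, J60 ✓
D=74: 3 rows → F = J91, J91, J91 ✓
D=75: 3 rows → F = J68, J68, J68 ✓
D=69: 1 row → F = J66 ✓
D=72: 1 row → F = J44 ✓
Every D value is associated with a single F value, so D -> F holds.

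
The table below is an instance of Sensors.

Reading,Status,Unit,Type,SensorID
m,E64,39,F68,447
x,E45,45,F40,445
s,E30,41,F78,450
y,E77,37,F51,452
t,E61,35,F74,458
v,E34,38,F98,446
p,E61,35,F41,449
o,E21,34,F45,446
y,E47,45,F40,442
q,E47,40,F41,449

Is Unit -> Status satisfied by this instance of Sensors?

No

Unit=39: 1 row → Status = E64 ✓
Unit=45: 2 rows → Status takes values {E45, E47} — violation
Unit=41: 1 row → Status = E30 ✓
Unit=37: 1 row → Status = E77 ✓
Unit=35: 2 rows → Status = E61, E61 ✓
Unit=38: 1 row → Status = E34 ✓
Unit=34: 1 row → Status = E21 ✓
Unit=40: 1 row → Status = E47 ✓
Two rows agree on Unit but differ on Status, so Unit -> Status does not hold.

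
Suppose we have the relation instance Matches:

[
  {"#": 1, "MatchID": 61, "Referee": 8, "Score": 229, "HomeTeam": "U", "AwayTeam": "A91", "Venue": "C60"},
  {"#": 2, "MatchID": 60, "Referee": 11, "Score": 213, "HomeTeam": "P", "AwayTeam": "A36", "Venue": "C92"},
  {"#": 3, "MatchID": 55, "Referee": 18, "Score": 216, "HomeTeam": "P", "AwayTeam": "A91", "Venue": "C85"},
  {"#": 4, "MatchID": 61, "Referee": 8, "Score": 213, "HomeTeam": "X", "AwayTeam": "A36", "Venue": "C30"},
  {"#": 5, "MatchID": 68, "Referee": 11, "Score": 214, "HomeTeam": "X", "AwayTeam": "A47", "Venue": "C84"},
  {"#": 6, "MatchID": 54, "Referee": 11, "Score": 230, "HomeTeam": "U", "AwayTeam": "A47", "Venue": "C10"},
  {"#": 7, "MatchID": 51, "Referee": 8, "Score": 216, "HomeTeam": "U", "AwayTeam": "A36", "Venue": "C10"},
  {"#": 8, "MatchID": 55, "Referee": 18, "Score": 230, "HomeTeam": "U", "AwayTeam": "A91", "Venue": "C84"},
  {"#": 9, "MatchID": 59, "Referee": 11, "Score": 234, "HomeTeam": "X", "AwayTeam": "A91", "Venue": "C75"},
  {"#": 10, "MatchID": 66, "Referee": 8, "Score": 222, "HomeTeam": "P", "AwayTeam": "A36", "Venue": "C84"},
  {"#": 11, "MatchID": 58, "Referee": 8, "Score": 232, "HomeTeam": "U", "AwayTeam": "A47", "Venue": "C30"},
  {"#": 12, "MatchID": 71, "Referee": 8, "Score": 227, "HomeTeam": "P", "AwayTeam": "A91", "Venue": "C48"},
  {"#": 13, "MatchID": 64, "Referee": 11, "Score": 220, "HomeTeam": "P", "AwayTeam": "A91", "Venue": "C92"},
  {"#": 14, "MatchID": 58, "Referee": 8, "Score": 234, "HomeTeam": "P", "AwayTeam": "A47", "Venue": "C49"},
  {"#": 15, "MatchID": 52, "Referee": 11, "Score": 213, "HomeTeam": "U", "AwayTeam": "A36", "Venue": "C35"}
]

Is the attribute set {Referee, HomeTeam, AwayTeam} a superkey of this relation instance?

All 15 rows have distinct {Referee, HomeTeam, AwayTeam} values, so {Referee, HomeTeam, AwayTeam} → (all attributes) holds and {Referee, HomeTeam, AwayTeam} is a superkey.

Yes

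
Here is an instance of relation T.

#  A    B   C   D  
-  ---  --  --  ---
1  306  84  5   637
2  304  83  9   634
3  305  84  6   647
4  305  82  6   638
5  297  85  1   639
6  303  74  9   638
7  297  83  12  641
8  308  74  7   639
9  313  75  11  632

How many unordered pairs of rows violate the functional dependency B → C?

3

B=84: violating pairs (1,3) — 1 pair.
B=83: violating pairs (2,7) — 1 pair.
B=74: violating pairs (6,8) — 1 pair.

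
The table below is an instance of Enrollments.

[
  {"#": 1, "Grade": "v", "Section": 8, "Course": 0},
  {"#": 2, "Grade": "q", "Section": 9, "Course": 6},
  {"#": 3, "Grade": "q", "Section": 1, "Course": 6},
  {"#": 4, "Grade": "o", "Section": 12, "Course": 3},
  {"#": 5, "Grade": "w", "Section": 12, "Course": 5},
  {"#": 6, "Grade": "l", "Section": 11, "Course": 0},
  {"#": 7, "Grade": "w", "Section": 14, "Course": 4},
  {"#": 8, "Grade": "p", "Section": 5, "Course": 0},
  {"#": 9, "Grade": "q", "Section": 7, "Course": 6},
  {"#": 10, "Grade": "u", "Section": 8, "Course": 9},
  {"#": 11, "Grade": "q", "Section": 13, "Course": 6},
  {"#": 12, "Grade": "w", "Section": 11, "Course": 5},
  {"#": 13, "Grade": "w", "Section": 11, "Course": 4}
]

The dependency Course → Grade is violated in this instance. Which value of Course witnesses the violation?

Course=0: rows 1, 6, 8 → Grade takes values {v, l, p} — violation
Course=6: rows 2, 3, 9, 11 → Grade = q, q, q, q ✓
Course=3: row 4 → Grade = o ✓
Course=5: rows 5, 12 → Grade = w, w ✓
Course=4: rows 7, 13 → Grade = w, w ✓
Course=9: row 10 → Grade = u ✓
The only Course value with inconsistent Grade is Course=0.

0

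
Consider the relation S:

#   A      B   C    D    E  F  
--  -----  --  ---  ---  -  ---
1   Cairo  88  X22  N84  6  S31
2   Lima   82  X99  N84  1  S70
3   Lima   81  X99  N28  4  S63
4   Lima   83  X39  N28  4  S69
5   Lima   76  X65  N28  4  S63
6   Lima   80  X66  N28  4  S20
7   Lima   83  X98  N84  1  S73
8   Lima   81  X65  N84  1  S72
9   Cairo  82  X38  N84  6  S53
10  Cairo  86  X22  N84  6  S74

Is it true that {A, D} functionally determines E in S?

Yes

(A=Cairo, D=N84): rows 1, 9, 10 → E = 6, 6, 6 ✓
(A=Lima, D=N84): rows 2, 7, 8 → E = 1, 1, 1 ✓
(A=Lima, D=N28): rows 3, 4, 5, 6 → E = 4, 4, 4, 4 ✓
Every {A, D} value is associated with a single E value, so {A, D} → E holds.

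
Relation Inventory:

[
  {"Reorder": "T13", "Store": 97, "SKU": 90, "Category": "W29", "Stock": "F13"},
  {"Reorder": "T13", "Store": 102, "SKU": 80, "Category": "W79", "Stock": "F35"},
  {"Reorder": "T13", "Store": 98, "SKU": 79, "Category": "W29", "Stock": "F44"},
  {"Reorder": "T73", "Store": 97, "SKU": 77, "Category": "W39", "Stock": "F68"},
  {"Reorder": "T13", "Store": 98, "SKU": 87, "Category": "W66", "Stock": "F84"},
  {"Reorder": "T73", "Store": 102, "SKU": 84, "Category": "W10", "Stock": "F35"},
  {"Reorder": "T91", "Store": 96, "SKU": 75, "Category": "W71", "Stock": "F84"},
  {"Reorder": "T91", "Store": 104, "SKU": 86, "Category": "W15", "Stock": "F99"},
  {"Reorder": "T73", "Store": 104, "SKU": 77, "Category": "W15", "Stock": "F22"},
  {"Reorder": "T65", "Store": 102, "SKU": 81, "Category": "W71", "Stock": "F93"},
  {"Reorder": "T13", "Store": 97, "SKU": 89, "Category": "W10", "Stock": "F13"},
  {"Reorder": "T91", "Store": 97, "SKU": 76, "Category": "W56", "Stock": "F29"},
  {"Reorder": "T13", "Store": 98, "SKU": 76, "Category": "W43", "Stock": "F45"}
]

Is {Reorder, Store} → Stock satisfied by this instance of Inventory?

No

(Reorder=T13, Store=97): 2 rows → Stock = F13, F13 ✓
(Reorder=T13, Store=102): 1 row → Stock = F35 ✓
(Reorder=T13, Store=98): 3 rows → Stock takes values {F44, F84, F45} — violation
(Reorder=T73, Store=97): 1 row → Stock = F68 ✓
(Reorder=T73, Store=102): 1 row → Stock = F35 ✓
(Reorder=T91, Store=96): 1 row → Stock = F84 ✓
(Reorder=T91, Store=104): 1 row → Stock = F99 ✓
(Reorder=T73, Store=104): 1 row → Stock = F22 ✓
(Reorder=T65, Store=102): 1 row → Stock = F93 ✓
(Reorder=T91, Store=97): 1 row → Stock = F29 ✓
Two rows agree on {Reorder, Store} but differ on Stock, so {Reorder, Store} → Stock does not hold.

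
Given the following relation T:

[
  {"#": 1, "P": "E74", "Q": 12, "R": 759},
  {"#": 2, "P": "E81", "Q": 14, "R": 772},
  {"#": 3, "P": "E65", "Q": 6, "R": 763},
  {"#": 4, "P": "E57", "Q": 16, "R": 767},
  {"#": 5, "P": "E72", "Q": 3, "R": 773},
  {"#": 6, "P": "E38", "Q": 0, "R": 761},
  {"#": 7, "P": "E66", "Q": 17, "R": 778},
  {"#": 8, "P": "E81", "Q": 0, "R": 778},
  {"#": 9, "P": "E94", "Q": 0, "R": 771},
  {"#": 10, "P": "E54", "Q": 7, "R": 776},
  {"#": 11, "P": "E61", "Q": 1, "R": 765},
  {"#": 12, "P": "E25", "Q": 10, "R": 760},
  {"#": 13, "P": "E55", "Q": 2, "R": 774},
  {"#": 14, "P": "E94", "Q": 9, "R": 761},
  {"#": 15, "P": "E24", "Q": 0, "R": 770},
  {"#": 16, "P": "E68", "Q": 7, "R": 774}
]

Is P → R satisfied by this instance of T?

No

P=E74: row 1 → R = 759 ✓
P=E81: rows 2, 8 → R takes values {772, 778} — violation
P=E65: row 3 → R = 763 ✓
P=E57: row 4 → R = 767 ✓
P=E72: row 5 → R = 773 ✓
P=E38: row 6 → R = 761 ✓
P=E66: row 7 → R = 778 ✓
P=E94: rows 9, 14 → R takes values {771, 761} — violation
P=E54: row 10 → R = 776 ✓
P=E61: row 11 → R = 765 ✓
P=E25: row 12 → R = 760 ✓
P=E55: row 13 → R = 774 ✓
P=E24: row 15 → R = 770 ✓
P=E68: row 16 → R = 774 ✓
Two rows agree on P but differ on R, so P → R does not hold.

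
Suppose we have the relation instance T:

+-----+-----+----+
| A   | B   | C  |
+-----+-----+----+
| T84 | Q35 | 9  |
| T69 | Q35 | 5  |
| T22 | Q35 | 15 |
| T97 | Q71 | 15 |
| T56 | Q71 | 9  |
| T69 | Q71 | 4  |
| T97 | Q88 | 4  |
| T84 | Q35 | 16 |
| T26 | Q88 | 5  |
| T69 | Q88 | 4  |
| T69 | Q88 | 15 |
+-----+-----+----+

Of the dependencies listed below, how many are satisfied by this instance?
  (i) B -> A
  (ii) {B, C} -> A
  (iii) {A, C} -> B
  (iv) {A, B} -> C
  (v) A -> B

0

(i) B -> A: B=Q35: 4 rows → A takes values {T84, T69, T22} — violation; B=Q71: 3 rows → A takes values {T97, T56, T69} — violation; B=Q88: 4 rows → A takes values {T97, T26, T69} — violation — fails.
(ii) {B, C} -> A: (B=Q88, C=4): 2 rows → A takes values {T97, T69} — violation — fails.
(iii) {A, C} -> B: (A=T69, C=4): 2 rows → B takes values {Q71, Q88} — violation — fails.
(iv) {A, B} -> C: (A=T84, B=Q35): 2 rows → C takes values {9, 16} — violation; (A=T69, B=Q88): 2 rows → C takes values {4, 15} — violation — fails.
(v) A -> B: A=T69: 4 rows → B takes values {Q35, Q71, Q88} — violation; A=T97: 2 rows → B takes values {Q71, Q88} — violation — fails.
None of the 5 dependencies hold.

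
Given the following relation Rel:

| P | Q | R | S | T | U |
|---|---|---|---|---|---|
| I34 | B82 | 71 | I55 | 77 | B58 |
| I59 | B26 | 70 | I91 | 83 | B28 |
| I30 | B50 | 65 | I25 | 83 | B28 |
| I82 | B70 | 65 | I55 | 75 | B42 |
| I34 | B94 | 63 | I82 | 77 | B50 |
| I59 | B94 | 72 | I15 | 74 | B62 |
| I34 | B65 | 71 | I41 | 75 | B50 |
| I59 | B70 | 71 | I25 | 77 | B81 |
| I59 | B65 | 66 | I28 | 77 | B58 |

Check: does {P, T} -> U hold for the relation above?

(P=I34, T=77): 2 rows → U takes values {B58, B50} — violation
(P=I59, T=83): 1 row → U = B28 ✓
(P=I30, T=83): 1 row → U = B28 ✓
(P=I82, T=75): 1 row → U = B42 ✓
(P=I59, T=74): 1 row → U = B62 ✓
(P=I34, T=75): 1 row → U = B50 ✓
(P=I59, T=77): 2 rows → U takes values {B81, B58} — violation
Two rows agree on {P, T} but differ on U, so {P, T} -> U does not hold.

No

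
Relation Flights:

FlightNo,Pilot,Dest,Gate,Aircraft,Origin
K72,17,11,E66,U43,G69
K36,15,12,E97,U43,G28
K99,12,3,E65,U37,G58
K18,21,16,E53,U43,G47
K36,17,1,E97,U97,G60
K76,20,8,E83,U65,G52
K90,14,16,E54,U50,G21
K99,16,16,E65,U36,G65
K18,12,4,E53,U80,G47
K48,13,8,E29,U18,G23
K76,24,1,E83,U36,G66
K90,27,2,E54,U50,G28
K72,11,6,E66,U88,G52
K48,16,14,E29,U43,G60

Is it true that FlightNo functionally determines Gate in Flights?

FlightNo=K72: 2 rows → Gate = E66, E66 ✓
FlightNo=K36: 2 rows → Gate = E97, E97 ✓
FlightNo=K99: 2 rows → Gate = E65, E65 ✓
FlightNo=K18: 2 rows → Gate = E53, E53 ✓
FlightNo=K76: 2 rows → Gate = E83, E83 ✓
FlightNo=K90: 2 rows → Gate = E54, E54 ✓
FlightNo=K48: 2 rows → Gate = E29, E29 ✓
Every FlightNo value is associated with a single Gate value, so FlightNo -> Gate holds.

Yes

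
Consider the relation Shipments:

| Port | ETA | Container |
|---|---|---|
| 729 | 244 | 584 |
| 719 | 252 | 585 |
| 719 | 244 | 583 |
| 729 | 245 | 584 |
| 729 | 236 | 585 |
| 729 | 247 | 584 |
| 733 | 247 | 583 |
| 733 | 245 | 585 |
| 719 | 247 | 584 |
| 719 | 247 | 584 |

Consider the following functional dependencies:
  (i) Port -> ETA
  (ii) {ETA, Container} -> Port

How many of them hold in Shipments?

0

(i) Port -> ETA: Port=729: 4 rows → ETA takes values {244, 245, 236, 247} — violation; Port=719: 4 rows → ETA takes values {252, 244, 247} — violation; Port=733: 2 rows → ETA takes values {247, 245} — violation — fails.
(ii) {ETA, Container} -> Port: (ETA=247, Container=584): 3 rows → Port takes values {729, 719} — violation — fails.
None of the 2 dependencies hold.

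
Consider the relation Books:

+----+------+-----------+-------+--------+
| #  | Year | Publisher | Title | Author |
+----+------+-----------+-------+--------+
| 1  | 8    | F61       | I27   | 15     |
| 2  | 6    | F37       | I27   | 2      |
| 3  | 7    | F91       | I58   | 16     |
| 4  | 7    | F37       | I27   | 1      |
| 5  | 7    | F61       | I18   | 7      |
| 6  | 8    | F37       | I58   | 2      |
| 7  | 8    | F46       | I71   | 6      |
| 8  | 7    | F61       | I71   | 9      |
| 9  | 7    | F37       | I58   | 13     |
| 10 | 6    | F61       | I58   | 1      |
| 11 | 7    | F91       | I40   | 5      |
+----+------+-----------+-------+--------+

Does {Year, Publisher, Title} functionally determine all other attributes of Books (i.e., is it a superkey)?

All 11 rows have distinct {Year, Publisher, Title} values, so {Year, Publisher, Title} → (all attributes) holds and {Year, Publisher, Title} is a superkey.

Yes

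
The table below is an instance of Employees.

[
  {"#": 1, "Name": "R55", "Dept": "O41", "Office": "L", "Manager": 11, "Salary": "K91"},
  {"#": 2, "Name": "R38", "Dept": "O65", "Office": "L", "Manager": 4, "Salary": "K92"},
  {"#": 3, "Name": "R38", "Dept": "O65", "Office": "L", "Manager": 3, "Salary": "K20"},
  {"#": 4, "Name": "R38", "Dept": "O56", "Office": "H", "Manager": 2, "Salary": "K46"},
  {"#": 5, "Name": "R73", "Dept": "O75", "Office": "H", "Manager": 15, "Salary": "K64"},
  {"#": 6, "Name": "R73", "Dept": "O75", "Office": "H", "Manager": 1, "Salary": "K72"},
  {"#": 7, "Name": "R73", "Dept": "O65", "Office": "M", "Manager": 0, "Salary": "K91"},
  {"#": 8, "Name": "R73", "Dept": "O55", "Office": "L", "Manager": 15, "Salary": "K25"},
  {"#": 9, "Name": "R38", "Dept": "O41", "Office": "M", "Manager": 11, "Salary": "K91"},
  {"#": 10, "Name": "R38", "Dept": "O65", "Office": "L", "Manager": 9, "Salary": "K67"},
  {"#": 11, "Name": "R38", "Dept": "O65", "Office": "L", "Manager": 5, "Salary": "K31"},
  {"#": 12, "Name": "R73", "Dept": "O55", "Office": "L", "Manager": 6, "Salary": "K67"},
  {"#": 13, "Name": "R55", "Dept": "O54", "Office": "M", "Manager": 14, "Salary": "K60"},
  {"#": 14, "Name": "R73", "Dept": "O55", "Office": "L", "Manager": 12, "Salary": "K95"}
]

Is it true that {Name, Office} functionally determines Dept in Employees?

Yes

(Name=R55, Office=L): row 1 → Dept = O41 ✓
(Name=R38, Office=L): rows 2, 3, 10, 11 → Dept = O65, O65, O65, O65 ✓
(Name=R38, Office=H): row 4 → Dept = O56 ✓
(Name=R73, Office=H): rows 5, 6 → Dept = O75, O75 ✓
(Name=R73, Office=M): row 7 → Dept = O65 ✓
(Name=R73, Office=L): rows 8, 12, 14 → Dept = O55, O55, O55 ✓
(Name=R38, Office=M): row 9 → Dept = O41 ✓
(Name=R55, Office=M): row 13 → Dept = O54 ✓
Every {Name, Office} value is associated with a single Dept value, so {Name, Office} -> Dept holds.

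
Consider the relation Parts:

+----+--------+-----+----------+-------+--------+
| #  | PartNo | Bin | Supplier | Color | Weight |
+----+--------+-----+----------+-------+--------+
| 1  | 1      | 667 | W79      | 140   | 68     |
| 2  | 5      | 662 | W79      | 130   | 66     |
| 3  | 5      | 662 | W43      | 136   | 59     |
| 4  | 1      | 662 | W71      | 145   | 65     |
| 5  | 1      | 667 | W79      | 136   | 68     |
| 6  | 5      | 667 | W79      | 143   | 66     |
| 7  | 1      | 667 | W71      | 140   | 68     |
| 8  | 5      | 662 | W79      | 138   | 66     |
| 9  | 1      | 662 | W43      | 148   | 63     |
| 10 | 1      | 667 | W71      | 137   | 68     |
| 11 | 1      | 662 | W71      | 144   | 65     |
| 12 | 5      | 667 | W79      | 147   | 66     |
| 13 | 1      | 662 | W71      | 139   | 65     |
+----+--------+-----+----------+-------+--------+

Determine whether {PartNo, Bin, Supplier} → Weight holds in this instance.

Yes

(PartNo=1, Bin=667, Supplier=W79): rows 1, 5 → Weight = 68, 68 ✓
(PartNo=5, Bin=662, Supplier=W79): rows 2, 8 → Weight = 66, 66 ✓
(PartNo=5, Bin=662, Supplier=W43): row 3 → Weight = 59 ✓
(PartNo=1, Bin=662, Supplier=W71): rows 4, 11, 13 → Weight = 65, 65, 65 ✓
(PartNo=5, Bin=667, Supplier=W79): rows 6, 12 → Weight = 66, 66 ✓
(PartNo=1, Bin=667, Supplier=W71): rows 7, 10 → Weight = 68, 68 ✓
(PartNo=1, Bin=662, Supplier=W43): row 9 → Weight = 63 ✓
Every {PartNo, Bin, Supplier} value is associated with a single Weight value, so {PartNo, Bin, Supplier} → Weight holds.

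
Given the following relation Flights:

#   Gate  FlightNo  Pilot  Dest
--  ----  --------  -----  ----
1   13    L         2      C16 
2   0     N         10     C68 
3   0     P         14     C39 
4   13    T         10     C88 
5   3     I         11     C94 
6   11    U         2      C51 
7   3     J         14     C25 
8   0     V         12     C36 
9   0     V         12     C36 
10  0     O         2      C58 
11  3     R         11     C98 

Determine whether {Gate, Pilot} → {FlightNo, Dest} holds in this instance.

No

(Gate=13, Pilot=2): row 1 → {FlightNo,Dest} = (L, C16) ✓
(Gate=0, Pilot=10): row 2 → {FlightNo,Dest} = (N, C68) ✓
(Gate=0, Pilot=14): row 3 → {FlightNo,Dest} = (P, C39) ✓
(Gate=13, Pilot=10): row 4 → {FlightNo,Dest} = (T, C88) ✓
(Gate=3, Pilot=11): rows 5, 11 → {FlightNo,Dest} takes values {(I, C94), (R, C98)} — violation
(Gate=11, Pilot=2): row 6 → {FlightNo,Dest} = (U, C51) ✓
(Gate=3, Pilot=14): row 7 → {FlightNo,Dest} = (J, C25) ✓
(Gate=0, Pilot=12): rows 8, 9 → {FlightNo,Dest} = (V, C36), (V, C36) ✓
(Gate=0, Pilot=2): row 10 → {FlightNo,Dest} = (O, C58) ✓
Two rows agree on {Gate, Pilot} but differ on {FlightNo, Dest}, so {Gate, Pilot} → {FlightNo, Dest} does not hold.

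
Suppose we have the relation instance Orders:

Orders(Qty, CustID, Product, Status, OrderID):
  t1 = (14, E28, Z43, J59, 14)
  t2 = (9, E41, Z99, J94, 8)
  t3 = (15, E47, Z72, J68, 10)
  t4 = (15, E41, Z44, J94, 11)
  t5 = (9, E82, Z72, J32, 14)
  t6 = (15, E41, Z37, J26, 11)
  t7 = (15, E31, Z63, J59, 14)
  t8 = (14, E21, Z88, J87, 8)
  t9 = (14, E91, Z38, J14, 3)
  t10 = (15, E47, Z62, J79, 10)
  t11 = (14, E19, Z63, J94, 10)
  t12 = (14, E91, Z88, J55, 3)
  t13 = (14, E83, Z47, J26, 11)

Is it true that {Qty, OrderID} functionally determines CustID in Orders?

(Qty=14, OrderID=14): row 1 → CustID = E28 ✓
(Qty=9, OrderID=8): row 2 → CustID = E41 ✓
(Qty=15, OrderID=10): rows 3, 10 → CustID = E47, E47 ✓
(Qty=15, OrderID=11): rows 4, 6 → CustID = E41, E41 ✓
(Qty=9, OrderID=14): row 5 → CustID = E82 ✓
(Qty=15, OrderID=14): row 7 → CustID = E31 ✓
(Qty=14, OrderID=8): row 8 → CustID = E21 ✓
(Qty=14, OrderID=3): rows 9, 12 → CustID = E91, E91 ✓
(Qty=14, OrderID=10): row 11 → CustID = E19 ✓
(Qty=14, OrderID=11): row 13 → CustID = E83 ✓
Every {Qty, OrderID} value is associated with a single CustID value, so {Qty, OrderID} -> CustID holds.

Yes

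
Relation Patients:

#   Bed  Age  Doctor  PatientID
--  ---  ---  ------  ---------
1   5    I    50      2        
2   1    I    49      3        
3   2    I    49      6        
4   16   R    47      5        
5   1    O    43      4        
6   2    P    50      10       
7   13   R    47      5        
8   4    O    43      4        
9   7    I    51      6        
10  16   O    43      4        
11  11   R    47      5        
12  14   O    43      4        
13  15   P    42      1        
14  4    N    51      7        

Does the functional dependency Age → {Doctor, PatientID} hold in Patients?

No

Age=I: rows 1, 2, 3, 9 → {Doctor,PatientID} takes values {(50, 2), (49, 3), (49, 6), (51, 6)} — violation
Age=R: rows 4, 7, 11 → {Doctor,PatientID} = (47, 5), (47, 5), (47, 5) ✓
Age=O: rows 5, 8, 10, 12 → {Doctor,PatientID} = (43, 4), (43, 4), (43, 4), (43, 4) ✓
Age=P: rows 6, 13 → {Doctor,PatientID} takes values {(50, 10), (42, 1)} — violation
Age=N: row 14 → {Doctor,PatientID} = (51, 7) ✓
Two rows agree on Age but differ on {Doctor, PatientID}, so Age → {Doctor, PatientID} does not hold.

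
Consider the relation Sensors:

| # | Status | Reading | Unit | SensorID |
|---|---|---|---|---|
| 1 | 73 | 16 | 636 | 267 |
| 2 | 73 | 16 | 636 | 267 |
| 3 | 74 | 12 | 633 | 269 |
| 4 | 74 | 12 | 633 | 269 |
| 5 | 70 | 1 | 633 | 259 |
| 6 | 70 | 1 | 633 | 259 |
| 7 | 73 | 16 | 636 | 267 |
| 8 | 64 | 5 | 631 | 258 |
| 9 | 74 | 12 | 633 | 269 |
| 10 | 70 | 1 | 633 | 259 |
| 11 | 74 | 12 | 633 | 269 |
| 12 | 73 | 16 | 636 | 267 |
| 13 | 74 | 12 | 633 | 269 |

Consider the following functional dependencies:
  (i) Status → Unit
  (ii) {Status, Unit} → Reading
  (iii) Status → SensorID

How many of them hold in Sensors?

3

(i) Status → Unit: every LHS value maps to a single RHS value — holds.
(ii) {Status, Unit} → Reading: every LHS value maps to a single RHS value — holds.
(iii) Status → SensorID: every LHS value maps to a single RHS value — holds.
3 of the 3 dependencies hold.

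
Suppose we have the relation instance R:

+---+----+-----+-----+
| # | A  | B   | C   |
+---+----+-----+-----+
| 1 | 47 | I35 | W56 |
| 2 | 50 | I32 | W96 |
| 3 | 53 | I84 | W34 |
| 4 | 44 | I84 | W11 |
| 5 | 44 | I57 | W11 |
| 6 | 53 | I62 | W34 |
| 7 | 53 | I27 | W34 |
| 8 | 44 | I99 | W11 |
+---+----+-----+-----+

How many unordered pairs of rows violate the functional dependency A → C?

A=53: all 3 rows agree on C — 0 pairs.
A=44: all 3 rows agree on C — 0 pairs.

0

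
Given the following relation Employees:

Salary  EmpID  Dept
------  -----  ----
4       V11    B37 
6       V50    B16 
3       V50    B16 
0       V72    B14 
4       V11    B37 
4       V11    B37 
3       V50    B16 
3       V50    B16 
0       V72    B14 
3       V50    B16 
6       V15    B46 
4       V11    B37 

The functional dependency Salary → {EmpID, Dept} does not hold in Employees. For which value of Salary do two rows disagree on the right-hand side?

6

Salary=4: 4 rows → {EmpID,Dept} = (V11, B37), (V11, B37), (V11, B37), (V11, B37) ✓
Salary=6: 2 rows → {EmpID,Dept} takes values {(V50, B16), (V15, B46)} — violation
Salary=3: 4 rows → {EmpID,Dept} = (V50, B16), (V50, B16), (V50, B16), (V50, B16) ✓
Salary=0: 2 rows → {EmpID,Dept} = (V72, B14), (V72, B14) ✓
The only Salary value with inconsistent RHS is Salary=6.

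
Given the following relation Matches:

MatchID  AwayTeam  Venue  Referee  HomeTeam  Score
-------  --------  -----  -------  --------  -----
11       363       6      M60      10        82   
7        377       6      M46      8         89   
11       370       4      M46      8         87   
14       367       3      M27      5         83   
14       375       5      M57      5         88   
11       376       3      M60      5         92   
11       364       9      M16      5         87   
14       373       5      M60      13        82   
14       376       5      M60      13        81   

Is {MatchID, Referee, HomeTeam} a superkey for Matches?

No

Two distinct rows share (MatchID=14, Referee=M60, HomeTeam=13), so {MatchID, Referee, HomeTeam} does not determine every attribute — not a superkey.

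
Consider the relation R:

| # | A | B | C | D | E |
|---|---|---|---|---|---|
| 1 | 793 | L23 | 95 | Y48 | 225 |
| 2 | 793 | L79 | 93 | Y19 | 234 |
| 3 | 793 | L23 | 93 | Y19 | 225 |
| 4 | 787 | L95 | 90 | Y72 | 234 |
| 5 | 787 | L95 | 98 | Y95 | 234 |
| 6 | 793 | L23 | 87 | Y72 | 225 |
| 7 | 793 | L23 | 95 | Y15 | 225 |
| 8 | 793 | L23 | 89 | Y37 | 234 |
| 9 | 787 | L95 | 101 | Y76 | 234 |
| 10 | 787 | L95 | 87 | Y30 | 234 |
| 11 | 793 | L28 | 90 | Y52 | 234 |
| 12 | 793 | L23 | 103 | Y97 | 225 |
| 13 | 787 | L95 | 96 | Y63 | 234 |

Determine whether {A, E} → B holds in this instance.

No

(A=793, E=225): rows 1, 3, 6, 7, 12 → B = L23, L23, L23, L23, L23 ✓
(A=793, E=234): rows 2, 8, 11 → B takes values {L79, L23, L28} — violation
(A=787, E=234): rows 4, 5, 9, 10, 13 → B = L95, L95, L95, L95, L95 ✓
Two rows agree on {A, E} but differ on B, so {A, E} → B does not hold.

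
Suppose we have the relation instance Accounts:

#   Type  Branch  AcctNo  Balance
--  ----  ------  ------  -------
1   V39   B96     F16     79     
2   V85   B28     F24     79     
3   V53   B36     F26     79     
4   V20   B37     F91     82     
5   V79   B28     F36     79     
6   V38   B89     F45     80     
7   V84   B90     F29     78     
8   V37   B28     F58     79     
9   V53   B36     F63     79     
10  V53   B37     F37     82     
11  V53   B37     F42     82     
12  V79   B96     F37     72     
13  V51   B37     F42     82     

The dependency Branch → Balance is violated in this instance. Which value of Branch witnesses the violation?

Branch=B96: rows 1, 12 → Balance takes values {79, 72} — violation
Branch=B28: rows 2, 5, 8 → Balance = 79, 79, 79 ✓
Branch=B36: rows 3, 9 → Balance = 79, 79 ✓
Branch=B37: rows 4, 10, 11, 13 → Balance = 82, 82, 82, 82 ✓
Branch=B89: row 6 → Balance = 80 ✓
Branch=B90: row 7 → Balance = 78 ✓
The only Branch value with inconsistent Balance is Branch=B96.

B96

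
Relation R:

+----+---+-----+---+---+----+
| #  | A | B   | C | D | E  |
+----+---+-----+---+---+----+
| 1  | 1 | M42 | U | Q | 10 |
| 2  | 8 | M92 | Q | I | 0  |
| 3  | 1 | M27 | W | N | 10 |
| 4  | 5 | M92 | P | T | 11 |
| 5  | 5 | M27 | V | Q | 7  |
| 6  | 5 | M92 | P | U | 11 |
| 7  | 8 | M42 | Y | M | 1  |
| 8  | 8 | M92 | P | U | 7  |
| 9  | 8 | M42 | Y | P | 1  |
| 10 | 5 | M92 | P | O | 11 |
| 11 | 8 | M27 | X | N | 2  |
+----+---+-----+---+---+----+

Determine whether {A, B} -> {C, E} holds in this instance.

(A=1, B=M42): row 1 → {C,E} = (U, 10) ✓
(A=8, B=M92): rows 2, 8 → {C,E} takes values {(Q, 0), (P, 7)} — violation
(A=1, B=M27): row 3 → {C,E} = (W, 10) ✓
(A=5, B=M92): rows 4, 6, 10 → {C,E} = (P, 11), (P, 11), (P, 11) ✓
(A=5, B=M27): row 5 → {C,E} = (V, 7) ✓
(A=8, B=M42): rows 7, 9 → {C,E} = (Y, 1), (Y, 1) ✓
(A=8, B=M27): row 11 → {C,E} = (X, 2) ✓
Two rows agree on {A, B} but differ on {C, E}, so {A, B} -> {C, E} does not hold.

No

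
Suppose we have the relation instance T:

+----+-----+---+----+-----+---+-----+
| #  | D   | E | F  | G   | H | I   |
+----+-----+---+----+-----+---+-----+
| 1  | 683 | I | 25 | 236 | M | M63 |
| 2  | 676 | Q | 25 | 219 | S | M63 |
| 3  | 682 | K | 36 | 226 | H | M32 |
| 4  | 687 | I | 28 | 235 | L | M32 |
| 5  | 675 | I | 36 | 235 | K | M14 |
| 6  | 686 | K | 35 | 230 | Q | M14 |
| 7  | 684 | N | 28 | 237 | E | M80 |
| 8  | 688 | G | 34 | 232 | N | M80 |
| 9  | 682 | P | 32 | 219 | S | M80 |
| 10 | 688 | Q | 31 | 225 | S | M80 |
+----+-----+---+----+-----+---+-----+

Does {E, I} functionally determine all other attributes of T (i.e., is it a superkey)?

Yes

All 10 rows have distinct {E, I} values, so {E, I} → (all attributes) holds and {E, I} is a superkey.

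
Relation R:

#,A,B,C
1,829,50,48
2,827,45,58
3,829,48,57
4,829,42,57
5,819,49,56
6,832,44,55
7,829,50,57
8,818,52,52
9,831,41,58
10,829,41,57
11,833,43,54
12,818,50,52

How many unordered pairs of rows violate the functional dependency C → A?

1

C=58: violating pairs (2,9) — 1 pair.
C=57: all 4 rows agree on A — 0 pairs.
C=52: all 2 rows agree on A — 0 pairs.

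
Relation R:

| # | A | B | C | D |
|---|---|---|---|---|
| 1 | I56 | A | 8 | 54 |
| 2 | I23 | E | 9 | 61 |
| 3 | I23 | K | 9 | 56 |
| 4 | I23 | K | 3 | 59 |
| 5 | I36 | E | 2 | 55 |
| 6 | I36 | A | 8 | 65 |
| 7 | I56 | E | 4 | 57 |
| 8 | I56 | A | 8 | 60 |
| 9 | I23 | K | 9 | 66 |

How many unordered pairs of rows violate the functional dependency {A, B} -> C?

2

(A=I56, B=A): all 2 rows agree on C — 0 pairs.
(A=I23, B=K): violating pairs (3,4), (4,9) — 2 pairs.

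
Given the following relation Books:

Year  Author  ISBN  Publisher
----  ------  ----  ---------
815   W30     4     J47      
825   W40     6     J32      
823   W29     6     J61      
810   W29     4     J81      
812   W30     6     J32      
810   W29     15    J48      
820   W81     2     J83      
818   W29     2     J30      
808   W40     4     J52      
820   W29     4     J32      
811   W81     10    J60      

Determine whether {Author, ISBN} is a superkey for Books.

No

Two distinct rows share (Author=W29, ISBN=4), so {Author, ISBN} does not determine every attribute — not a superkey.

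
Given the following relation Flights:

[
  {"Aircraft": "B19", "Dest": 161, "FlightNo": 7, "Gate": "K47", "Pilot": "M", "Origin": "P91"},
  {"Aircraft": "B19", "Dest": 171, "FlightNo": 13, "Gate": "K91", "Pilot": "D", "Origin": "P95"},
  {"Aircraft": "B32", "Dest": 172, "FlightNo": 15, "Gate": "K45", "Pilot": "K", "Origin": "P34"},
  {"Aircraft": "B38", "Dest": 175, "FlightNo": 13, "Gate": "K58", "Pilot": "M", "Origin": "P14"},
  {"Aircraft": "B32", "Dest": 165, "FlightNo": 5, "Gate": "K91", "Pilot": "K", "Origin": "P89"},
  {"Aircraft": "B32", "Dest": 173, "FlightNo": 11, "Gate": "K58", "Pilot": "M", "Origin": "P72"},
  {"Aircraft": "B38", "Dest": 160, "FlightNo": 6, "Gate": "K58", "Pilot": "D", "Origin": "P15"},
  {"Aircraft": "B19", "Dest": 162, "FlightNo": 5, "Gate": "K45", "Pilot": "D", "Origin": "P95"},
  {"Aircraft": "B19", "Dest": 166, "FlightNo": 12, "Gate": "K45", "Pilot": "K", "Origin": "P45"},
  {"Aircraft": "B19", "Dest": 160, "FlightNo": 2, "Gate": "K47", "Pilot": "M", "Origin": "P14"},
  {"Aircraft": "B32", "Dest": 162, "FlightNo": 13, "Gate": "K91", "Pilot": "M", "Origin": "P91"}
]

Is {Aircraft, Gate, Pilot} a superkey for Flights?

Two distinct rows share (Aircraft=B19, Gate=K47, Pilot=M), so {Aircraft, Gate, Pilot} does not determine every attribute — not a superkey.

No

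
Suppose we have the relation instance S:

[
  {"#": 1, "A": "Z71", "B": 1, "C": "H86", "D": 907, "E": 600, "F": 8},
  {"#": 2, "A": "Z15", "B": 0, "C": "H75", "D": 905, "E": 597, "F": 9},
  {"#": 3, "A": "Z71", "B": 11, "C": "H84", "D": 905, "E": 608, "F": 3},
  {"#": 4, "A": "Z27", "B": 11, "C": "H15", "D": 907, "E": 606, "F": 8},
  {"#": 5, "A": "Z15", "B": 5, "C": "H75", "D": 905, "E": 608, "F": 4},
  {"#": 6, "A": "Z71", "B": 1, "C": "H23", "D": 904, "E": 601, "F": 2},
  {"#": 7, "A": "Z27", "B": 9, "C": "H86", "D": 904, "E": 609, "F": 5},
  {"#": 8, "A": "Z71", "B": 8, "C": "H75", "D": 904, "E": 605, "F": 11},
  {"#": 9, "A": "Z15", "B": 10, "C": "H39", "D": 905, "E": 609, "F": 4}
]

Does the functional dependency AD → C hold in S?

No

(A=Z71, D=907): row 1 → C = H86 ✓
(A=Z15, D=905): rows 2, 5, 9 → C takes values {H75, H39} — violation
(A=Z71, D=905): row 3 → C = H84 ✓
(A=Z27, D=907): row 4 → C = H15 ✓
(A=Z71, D=904): rows 6, 8 → C takes values {H23, H75} — violation
(A=Z27, D=904): row 7 → C = H86 ✓
Two rows agree on AD but differ on C, so AD → C does not hold.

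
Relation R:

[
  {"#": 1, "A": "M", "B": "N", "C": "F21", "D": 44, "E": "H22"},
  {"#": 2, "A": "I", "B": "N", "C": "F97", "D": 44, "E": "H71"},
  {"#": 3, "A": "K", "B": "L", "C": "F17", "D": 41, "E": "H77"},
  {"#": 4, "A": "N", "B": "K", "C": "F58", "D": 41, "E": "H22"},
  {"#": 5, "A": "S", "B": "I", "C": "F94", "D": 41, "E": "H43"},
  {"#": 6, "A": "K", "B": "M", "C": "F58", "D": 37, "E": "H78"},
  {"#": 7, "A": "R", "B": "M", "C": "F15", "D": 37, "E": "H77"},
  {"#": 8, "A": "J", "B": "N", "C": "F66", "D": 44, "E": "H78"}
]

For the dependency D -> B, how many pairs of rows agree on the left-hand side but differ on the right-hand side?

3

D=44: all 3 rows agree on B — 0 pairs.
D=41: violating pairs (3,4), (3,5), (4,5) — 3 pairs.
D=37: all 2 rows agree on B — 0 pairs.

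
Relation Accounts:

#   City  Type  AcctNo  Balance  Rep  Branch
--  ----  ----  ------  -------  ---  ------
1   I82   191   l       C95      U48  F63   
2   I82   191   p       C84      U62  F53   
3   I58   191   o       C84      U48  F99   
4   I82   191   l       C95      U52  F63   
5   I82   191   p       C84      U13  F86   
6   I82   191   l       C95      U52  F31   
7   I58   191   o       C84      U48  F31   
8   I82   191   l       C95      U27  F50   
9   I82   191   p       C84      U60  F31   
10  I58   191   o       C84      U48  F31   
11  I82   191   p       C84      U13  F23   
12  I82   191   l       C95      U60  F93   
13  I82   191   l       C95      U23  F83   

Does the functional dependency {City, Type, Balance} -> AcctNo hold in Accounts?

Yes

(City=I82, Type=191, Balance=C95): rows 1, 4, 6, 8, 12, 13 → AcctNo = l, l, l, l, l, l ✓
(City=I82, Type=191, Balance=C84): rows 2, 5, 9, 11 → AcctNo = p, p, p, p ✓
(City=I58, Type=191, Balance=C84): rows 3, 7, 10 → AcctNo = o, o, o ✓
Every {City, Type, Balance} value is associated with a single AcctNo value, so {City, Type, Balance} -> AcctNo holds.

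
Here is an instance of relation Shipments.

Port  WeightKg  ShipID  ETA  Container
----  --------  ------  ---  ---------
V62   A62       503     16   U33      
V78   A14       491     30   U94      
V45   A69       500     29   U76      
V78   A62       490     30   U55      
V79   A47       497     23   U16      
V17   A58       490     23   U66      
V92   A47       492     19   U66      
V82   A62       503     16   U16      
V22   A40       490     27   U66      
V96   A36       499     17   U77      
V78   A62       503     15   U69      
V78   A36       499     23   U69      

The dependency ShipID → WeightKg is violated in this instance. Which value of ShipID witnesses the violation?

490

ShipID=503: 3 rows → WeightKg = A62, A62, A62 ✓
ShipID=491: 1 row → WeightKg = A14 ✓
ShipID=500: 1 row → WeightKg = A69 ✓
ShipID=490: 3 rows → WeightKg takes values {A62, A58, A40} — violation
ShipID=497: 1 row → WeightKg = A47 ✓
ShipID=492: 1 row → WeightKg = A47 ✓
ShipID=499: 2 rows → WeightKg = A36, A36 ✓
The only ShipID value with inconsistent WeightKg is ShipID=490.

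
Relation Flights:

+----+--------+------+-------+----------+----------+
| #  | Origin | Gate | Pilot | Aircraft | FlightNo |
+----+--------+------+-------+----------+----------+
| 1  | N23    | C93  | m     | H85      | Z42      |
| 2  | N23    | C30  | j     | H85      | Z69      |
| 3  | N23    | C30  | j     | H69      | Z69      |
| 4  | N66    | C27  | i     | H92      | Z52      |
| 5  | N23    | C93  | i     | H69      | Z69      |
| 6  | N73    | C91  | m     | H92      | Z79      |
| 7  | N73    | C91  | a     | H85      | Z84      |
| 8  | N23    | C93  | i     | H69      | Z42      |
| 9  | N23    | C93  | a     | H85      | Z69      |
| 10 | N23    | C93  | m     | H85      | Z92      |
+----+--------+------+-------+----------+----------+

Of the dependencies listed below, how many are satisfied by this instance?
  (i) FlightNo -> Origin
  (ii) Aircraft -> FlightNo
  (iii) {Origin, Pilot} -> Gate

2

(i) FlightNo -> Origin: every LHS value maps to a single RHS value — holds.
(ii) Aircraft -> FlightNo: Aircraft=H85: rows 1, 2, 7, 9, 10 → FlightNo takes values {Z42, Z69, Z84, Z92} — violation; Aircraft=H69: rows 3, 5, 8 → FlightNo takes values {Z69, Z42} — violation; Aircraft=H92: rows 4, 6 → FlightNo takes values {Z52, Z79} — violation — fails.
(iii) {Origin, Pilot} -> Gate: every LHS value maps to a single RHS value — holds.
2 of the 3 dependencies hold.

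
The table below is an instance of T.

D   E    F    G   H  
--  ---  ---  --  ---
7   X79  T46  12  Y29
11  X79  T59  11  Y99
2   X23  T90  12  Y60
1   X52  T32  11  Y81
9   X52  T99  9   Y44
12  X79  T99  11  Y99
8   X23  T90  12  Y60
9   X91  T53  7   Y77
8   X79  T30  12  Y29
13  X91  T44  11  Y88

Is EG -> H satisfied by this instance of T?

Yes

(E=X79, G=12): 2 rows → H = Y29, Y29 ✓
(E=X79, G=11): 2 rows → H = Y99, Y99 ✓
(E=X23, G=12): 2 rows → H = Y60, Y60 ✓
(E=X52, G=11): 1 row → H = Y81 ✓
(E=X52, G=9): 1 row → H = Y44 ✓
(E=X91, G=7): 1 row → H = Y77 ✓
(E=X91, G=11): 1 row → H = Y88 ✓
Every EG value is associated with a single H value, so EG -> H holds.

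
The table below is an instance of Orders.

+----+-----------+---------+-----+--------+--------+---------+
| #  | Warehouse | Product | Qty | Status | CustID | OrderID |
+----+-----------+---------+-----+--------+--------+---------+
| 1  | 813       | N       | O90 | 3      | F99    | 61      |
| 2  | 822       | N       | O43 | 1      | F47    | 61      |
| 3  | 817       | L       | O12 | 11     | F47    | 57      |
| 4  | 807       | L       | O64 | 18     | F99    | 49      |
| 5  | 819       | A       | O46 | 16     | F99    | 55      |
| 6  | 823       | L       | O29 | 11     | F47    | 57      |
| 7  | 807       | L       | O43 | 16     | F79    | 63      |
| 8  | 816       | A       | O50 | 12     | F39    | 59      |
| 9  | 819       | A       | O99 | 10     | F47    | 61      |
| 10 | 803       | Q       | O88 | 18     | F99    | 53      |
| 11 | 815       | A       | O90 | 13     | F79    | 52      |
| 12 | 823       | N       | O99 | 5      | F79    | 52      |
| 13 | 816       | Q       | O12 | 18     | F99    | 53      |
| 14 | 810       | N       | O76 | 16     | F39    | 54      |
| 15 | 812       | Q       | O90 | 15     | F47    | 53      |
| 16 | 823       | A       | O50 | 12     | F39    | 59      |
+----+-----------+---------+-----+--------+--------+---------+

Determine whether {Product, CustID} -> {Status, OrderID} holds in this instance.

(Product=N, CustID=F99): row 1 → {Status,OrderID} = (3, 61) ✓
(Product=N, CustID=F47): row 2 → {Status,OrderID} = (1, 61) ✓
(Product=L, CustID=F47): rows 3, 6 → {Status,OrderID} = (11, 57), (11, 57) ✓
(Product=L, CustID=F99): row 4 → {Status,OrderID} = (18, 49) ✓
(Product=A, CustID=F99): row 5 → {Status,OrderID} = (16, 55) ✓
(Product=L, CustID=F79): row 7 → {Status,OrderID} = (16, 63) ✓
(Product=A, CustID=F39): rows 8, 16 → {Status,OrderID} = (12, 59), (12, 59) ✓
(Product=A, CustID=F47): row 9 → {Status,OrderID} = (10, 61) ✓
(Product=Q, CustID=F99): rows 10, 13 → {Status,OrderID} = (18, 53), (18, 53) ✓
(Product=A, CustID=F79): row 11 → {Status,OrderID} = (13, 52) ✓
(Product=N, CustID=F79): row 12 → {Status,OrderID} = (5, 52) ✓
(Product=N, CustID=F39): row 14 → {Status,OrderID} = (16, 54) ✓
(Product=Q, CustID=F47): row 15 → {Status,OrderID} = (15, 53) ✓
Every {Product, CustID} value is associated with a single {Status, OrderID} value, so {Product, CustID} -> {Status, OrderID} holds.

Yes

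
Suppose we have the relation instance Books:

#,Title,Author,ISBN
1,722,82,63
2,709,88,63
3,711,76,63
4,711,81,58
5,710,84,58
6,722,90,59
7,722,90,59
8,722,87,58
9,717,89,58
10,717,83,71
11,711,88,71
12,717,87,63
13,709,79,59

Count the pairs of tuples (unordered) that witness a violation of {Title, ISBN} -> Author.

(Title=722, ISBN=59): all 2 rows agree on Author — 0 pairs.

0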